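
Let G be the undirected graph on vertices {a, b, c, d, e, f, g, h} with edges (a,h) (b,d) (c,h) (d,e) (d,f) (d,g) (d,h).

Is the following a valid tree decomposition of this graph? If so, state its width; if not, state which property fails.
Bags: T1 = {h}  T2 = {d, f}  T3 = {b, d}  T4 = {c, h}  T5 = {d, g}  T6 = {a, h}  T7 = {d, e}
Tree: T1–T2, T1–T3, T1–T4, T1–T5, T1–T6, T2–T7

No — edge (d,h) lies in no bag.

A tree decomposition must satisfy three properties: every vertex lies in some bag; for every edge, both endpoints lie together in some bag; and for every vertex, the bags containing it form a connected subtree. Here edge (d,h) lies in no bag, so the decomposition is invalid.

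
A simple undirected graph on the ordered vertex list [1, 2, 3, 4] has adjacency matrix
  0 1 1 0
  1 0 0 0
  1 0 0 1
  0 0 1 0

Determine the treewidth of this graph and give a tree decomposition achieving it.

The largest bag has 2 vertices, giving width 1; this decomposition certifies tw(G) ≤ 1. Since G has at least one edge (e.g. 4–3), it is not an edgeless graph, so tw(G) ≥ 1. Combining the bounds, tw(G) = 1.

Treewidth 1.
One such decomposition:
Bags: B1 = {3, 4}  B2 = {1, 3}  B3 = {1, 2}
Tree: B1–B2, B2–B3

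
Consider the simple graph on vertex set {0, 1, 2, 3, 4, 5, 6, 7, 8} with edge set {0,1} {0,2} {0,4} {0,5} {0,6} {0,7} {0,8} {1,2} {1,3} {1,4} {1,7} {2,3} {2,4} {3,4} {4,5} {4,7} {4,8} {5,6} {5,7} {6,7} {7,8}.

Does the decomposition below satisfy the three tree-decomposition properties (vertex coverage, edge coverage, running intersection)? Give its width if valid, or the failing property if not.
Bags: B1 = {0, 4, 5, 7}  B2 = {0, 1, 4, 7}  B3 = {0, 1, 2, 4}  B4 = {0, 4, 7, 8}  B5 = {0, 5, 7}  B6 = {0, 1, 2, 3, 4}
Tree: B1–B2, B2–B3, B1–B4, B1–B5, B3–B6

No — vertex 6 appears in no bag.

A tree decomposition must satisfy three properties: every vertex lies in some bag; for every edge, both endpoints lie together in some bag; and for every vertex, the bags containing it form a connected subtree. Here vertex 6 appears in no bag, so the decomposition is invalid.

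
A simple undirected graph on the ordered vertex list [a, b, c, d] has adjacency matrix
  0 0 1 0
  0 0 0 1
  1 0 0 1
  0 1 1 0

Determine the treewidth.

A width-1 tree decomposition is:
Bags: B1 = {a, c}  B2 = {c, d}  B3 = {b, d}
Tree: B1–B2, B2–B3
The largest bag has 2 vertices, giving width 1; this decomposition certifies tw(G) ≤ 1. G has an edge, so its treewidth is at least 1. The upper and lower bounds meet at 1, so that is the treewidth.

1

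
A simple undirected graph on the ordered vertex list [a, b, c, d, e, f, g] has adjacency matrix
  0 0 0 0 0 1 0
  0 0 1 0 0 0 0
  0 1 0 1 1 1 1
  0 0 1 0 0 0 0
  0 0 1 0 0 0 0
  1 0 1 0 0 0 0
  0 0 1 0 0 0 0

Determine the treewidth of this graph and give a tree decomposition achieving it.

Every bag has size at most 2, so the width is 2 − 1 = 1 and tw(G) ≤ 1. Since G has at least one edge (e.g. f–c), it is not an edgeless graph, so tw(G) ≥ 1. Hence tw(G) = 1 exactly.

Treewidth 1.
One such decomposition:
Bags: B1 = {c, f}  B2 = {c, g}  B3 = {c, e}  B4 = {b, c}  B5 = {a, f}  B6 = {c, d}
Tree: B1–B2, B2–B3, B1–B4, B1–B5, B4–B6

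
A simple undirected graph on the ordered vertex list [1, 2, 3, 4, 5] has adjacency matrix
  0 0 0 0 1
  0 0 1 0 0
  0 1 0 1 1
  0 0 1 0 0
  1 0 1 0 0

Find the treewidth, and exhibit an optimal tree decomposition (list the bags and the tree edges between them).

The largest bag has 2 vertices, giving width 1; this decomposition certifies tw(G) ≤ 1. Since G has at least one edge (e.g. 5–3), it is not an edgeless graph, so tw(G) ≥ 1. Therefore the treewidth is 1.

Treewidth 1.
One optimal decomposition is:
Bags: B1 = {3, 5}  B2 = {3, 4}  B3 = {1, 5}  B4 = {2, 3}
Tree: B1–B2, B1–B3, B1–B4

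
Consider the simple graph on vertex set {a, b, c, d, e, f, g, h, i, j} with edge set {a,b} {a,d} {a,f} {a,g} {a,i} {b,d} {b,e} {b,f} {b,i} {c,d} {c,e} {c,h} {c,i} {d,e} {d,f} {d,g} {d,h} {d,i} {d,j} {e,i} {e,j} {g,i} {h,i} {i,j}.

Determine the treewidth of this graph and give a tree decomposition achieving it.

Treewidth 3.
One such decomposition:
Bags: B1 = {d, e, i, j}  B2 = {c, d, e, i}  B3 = {b, d, e, i}  B4 = {a, b, d, i}  B5 = {a, b, d, f}  B6 = {c, d, h, i}  B7 = {a, d, g, i}
Tree: B1–B2, B1–B3, B3–B4, B4–B5, B2–B6, B4–B7

Each bag holds 4 vertices, so the decomposition has width 3, which upper-bounds the treewidth. Conversely, {a, b, d, f} is a clique of size 4, and the vertices of any clique must share a bag in every tree decomposition; so some bag has ≥ 4 vertices and tw(G) ≥ 3. Combining the bounds, tw(G) = 3.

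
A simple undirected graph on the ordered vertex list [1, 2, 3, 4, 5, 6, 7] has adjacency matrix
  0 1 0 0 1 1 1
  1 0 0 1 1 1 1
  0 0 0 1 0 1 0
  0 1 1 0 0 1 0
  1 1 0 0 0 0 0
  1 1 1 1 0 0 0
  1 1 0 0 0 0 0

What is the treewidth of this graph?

A width-2 tree decomposition is:
Bags: B1 = {2, 4, 6}  B2 = {1, 2, 6}  B3 = {3, 4, 6}  B4 = {1, 2, 5}  B5 = {1, 2, 7}
Tree: B1–B2, B1–B3, B2–B4, B4–B5
Each bag holds 3 vertices, so the decomposition has width 2, which upper-bounds the treewidth. Conversely, {1, 2, 5} is a clique of size 3, and the vertices of any clique must share a bag in every tree decomposition; so some bag has ≥ 3 vertices and tw(G) ≥ 2. Hence tw(G) = 2 exactly.

2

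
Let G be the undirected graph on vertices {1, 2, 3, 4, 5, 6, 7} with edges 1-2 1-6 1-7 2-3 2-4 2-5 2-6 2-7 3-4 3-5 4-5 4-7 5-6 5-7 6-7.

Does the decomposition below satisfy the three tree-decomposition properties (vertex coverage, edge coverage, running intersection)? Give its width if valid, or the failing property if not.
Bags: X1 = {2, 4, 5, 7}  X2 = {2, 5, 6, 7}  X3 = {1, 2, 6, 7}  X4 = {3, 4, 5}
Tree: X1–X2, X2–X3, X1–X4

No — edge (2,3) lies in no bag.

A tree decomposition must satisfy three properties: every vertex lies in some bag; for every edge, both endpoints lie together in some bag; and for every vertex, the bags containing it form a connected subtree. Here edge (2,3) lies in no bag, so the decomposition is invalid.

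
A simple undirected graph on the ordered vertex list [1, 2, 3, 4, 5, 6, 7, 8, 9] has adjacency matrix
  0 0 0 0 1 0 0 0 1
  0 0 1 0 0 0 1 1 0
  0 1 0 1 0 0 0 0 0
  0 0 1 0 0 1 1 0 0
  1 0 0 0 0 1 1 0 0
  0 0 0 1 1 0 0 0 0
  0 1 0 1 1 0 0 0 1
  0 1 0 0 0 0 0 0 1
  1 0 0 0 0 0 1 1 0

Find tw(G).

A width-3 tree decomposition is:
Bags: B1 = {3, 4, 5, 6}  B2 = {3, 4, 5, 7}  B3 = {2, 3, 5, 7}  B4 = {1, 2, 5, 7}  B5 = {1, 2, 7, 9}  B6 = {1, 2, 8, 9}
Tree: B1–B2, B2–B3, B3–B4, B4–B5, B5–B6
Every bag has size at most 4, so the width is 4 − 1 = 3 and tw(G) ≤ 3. For the lower bound: the 4 vertex sets {3,4,6}, {5}, {7}, {1,2,8,9} are disjoint, each induces a connected subgraph, and every pair is joined by at least one edge of G. Contracting each set to a single vertex therefore yields K_{4} as a minor, and since treewidth is minor-monotone, tw(G) ≥ tw(K_{4}) = 3. Combining the bounds, tw(G) = 3.

3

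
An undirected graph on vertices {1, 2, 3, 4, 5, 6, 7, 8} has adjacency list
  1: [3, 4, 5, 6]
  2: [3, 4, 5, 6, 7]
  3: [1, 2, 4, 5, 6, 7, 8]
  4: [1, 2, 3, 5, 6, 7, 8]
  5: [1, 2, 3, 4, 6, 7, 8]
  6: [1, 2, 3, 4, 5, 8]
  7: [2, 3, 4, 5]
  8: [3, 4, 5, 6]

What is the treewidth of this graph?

A width-4 tree decomposition is:
Bags: B1 = {3, 4, 5, 6, 8}  B2 = {1, 3, 4, 5, 6}  B3 = {2, 3, 4, 5, 6}  B4 = {2, 3, 4, 5, 7}
Tree: B1–B2, B2–B3, B3–B4
Every bag has size at most 5, so the width is 5 − 1 = 4 and tw(G) ≤ 4. On the other hand G contains the 5-clique {3, 4, 5, 6, 8}. A clique must lie in a single bag of any decomposition, so no decomposition can have width below 4. The upper and lower bounds meet at 4, so that is the treewidth.

4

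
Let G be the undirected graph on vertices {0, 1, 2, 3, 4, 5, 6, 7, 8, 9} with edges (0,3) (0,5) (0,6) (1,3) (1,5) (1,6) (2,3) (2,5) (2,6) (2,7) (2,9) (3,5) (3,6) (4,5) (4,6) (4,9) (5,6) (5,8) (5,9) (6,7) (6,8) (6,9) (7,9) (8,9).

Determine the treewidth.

3

A width-3 tree decomposition is:
Bags: B1 = {2, 5, 6, 9}  B2 = {4, 5, 6, 9}  B3 = {2, 3, 5, 6}  B4 = {0, 3, 5, 6}  B5 = {2, 6, 7, 9}  B6 = {1, 3, 5, 6}  B7 = {5, 6, 8, 9}
Tree: B1–B2, B1–B3, B3–B4, B1–B5, B3–B6, B2–B7
Each bag holds 4 vertices, so the decomposition has width 3, which upper-bounds the treewidth. For the lower bound, the 4 vertices {5, 6, 8, 9} are pairwise adjacent, and any tree decomposition puts a clique entirely inside one bag — forcing width ≥ 3. Hence tw(G) = 3 exactly.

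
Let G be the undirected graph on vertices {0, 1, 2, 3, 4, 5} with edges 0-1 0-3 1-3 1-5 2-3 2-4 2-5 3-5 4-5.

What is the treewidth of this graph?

A width-2 tree decomposition is:
Bags: B1 = {2, 3, 5}  B2 = {2, 4, 5}  B3 = {1, 3, 5}  B4 = {0, 1, 3}
Tree: B1–B2, B1–B3, B3–B4
Every bag has size at most 3, so the width is 3 − 1 = 2 and tw(G) ≤ 2. For the lower bound, the 3 vertices {0, 1, 3} are pairwise adjacent, and any tree decomposition puts a clique entirely inside one bag — forcing width ≥ 2. Therefore the treewidth is 2.

2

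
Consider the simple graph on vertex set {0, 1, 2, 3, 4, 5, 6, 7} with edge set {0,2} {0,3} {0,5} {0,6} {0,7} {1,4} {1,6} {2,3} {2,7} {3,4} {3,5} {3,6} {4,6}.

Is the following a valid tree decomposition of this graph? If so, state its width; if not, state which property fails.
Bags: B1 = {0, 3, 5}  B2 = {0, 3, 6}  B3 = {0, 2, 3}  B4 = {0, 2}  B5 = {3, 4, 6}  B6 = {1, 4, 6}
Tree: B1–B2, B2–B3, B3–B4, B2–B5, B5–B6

No — vertex 7 appears in no bag.

A tree decomposition must satisfy three properties: every vertex lies in some bag; for every edge, both endpoints lie together in some bag; and for every vertex, the bags containing it form a connected subtree. Here vertex 7 appears in no bag, so the decomposition is invalid.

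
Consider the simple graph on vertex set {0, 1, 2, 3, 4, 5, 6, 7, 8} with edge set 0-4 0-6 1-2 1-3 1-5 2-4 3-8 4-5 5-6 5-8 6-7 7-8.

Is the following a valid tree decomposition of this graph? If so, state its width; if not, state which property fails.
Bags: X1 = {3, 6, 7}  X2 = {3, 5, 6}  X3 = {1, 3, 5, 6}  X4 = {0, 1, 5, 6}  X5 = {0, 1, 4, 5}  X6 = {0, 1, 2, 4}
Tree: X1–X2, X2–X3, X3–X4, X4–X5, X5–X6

No — vertex 8 appears in no bag.

A tree decomposition must satisfy three properties: every vertex lies in some bag; for every edge, both endpoints lie together in some bag; and for every vertex, the bags containing it form a connected subtree. Here vertex 8 appears in no bag, so the decomposition is invalid.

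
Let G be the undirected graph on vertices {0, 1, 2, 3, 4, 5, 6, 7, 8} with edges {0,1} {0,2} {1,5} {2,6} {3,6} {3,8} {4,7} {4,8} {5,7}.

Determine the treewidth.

A width-2 tree decomposition is:
Bags: B1 = {3, 6, 8}  B2 = {2, 6, 8}  B3 = {0, 2, 8}  B4 = {0, 1, 8}  B5 = {1, 5, 8}  B6 = {5, 7, 8}  B7 = {4, 7, 8}
Tree: B1–B2, B2–B3, B3–B4, B4–B5, B5–B6, B6–B7
Every bag has size at most 3, so the width is 3 − 1 = 2 and tw(G) ≤ 2. Since 8–3–6–2–0–1–5–7–4–8 is a cycle in G, G is not acyclic. Forests are exactly the graphs of treewidth ≤ 1, so tw(G) ≥ 2. Hence tw(G) = 2 exactly.

2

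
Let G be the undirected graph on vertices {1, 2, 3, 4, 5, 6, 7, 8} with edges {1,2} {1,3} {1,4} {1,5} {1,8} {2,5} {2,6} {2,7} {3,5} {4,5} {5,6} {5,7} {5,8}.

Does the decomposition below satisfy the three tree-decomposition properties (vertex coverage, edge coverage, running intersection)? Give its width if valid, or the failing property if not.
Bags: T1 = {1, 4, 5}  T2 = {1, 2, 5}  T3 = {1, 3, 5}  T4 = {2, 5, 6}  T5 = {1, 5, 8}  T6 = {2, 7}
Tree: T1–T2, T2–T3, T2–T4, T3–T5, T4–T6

A tree decomposition must satisfy three properties: every vertex lies in some bag; for every edge, both endpoints lie together in some bag; and for every vertex, the bags containing it form a connected subtree. Here edge (5,7) lies in no bag, so the decomposition is invalid.

No — edge (5,7) lies in no bag.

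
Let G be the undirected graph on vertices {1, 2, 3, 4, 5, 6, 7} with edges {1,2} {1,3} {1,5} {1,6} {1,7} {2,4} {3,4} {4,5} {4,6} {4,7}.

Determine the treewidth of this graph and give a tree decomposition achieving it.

Each bag holds 3 vertices, so the decomposition has width 2, which upper-bounds the treewidth. Since 1–6–4–2–1 is a cycle in G, G is not acyclic. Forests are exactly the graphs of treewidth ≤ 1, so tw(G) ≥ 2. Combining the bounds, tw(G) = 2.

Treewidth 2.
One such decomposition:
Bags: B1 = {1, 4, 6}  B2 = {1, 2, 4}  B3 = {1, 4, 5}  B4 = {1, 3, 4}  B5 = {1, 4, 7}
Tree: B1–B2, B2–B3, B3–B4, B4–B5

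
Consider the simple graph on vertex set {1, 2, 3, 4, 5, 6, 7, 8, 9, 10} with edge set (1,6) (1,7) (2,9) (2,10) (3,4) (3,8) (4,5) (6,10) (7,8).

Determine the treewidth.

A width-1 tree decomposition is:
Bags: B1 = {2, 9}  B2 = {2, 10}  B3 = {6, 10}  B4 = {1, 6}  B5 = {1, 7}  B6 = {7, 8}  B7 = {3, 8}  B8 = {3, 4}  B9 = {4, 5}
Tree: B1–B2, B2–B3, B3–B4, B4–B5, B5–B6, B6–B7, B7–B8, B8–B9
The largest bag has 2 vertices, giving width 1; this decomposition certifies tw(G) ≤ 1. Since G has at least one edge (e.g. 9–2), it is not an edgeless graph, so tw(G) ≥ 1. Combining the bounds, tw(G) = 1.

1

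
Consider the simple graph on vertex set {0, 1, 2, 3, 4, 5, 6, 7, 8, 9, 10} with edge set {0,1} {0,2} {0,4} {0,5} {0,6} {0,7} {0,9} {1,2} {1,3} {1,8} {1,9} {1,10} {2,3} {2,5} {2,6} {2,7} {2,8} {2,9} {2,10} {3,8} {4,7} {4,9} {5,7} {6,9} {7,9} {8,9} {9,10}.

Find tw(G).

A width-3 tree decomposition is:
Bags: B1 = {0, 2, 7, 9}  B2 = {0, 1, 2, 9}  B3 = {0, 2, 5, 7}  B4 = {0, 4, 7, 9}  B5 = {0, 2, 6, 9}  B6 = {1, 2, 8, 9}  B7 = {1, 2, 3, 8}  B8 = {1, 2, 9, 10}
Tree: B1–B2, B1–B3, B1–B4, B1–B5, B2–B6, B6–B7, B2–B8
Each bag holds 4 vertices, so the decomposition has width 3, which upper-bounds the treewidth. Conversely, {0, 1, 2, 9} is a clique of size 4, and the vertices of any clique must share a bag in every tree decomposition; so some bag has ≥ 4 vertices and tw(G) ≥ 3. Combining the bounds, tw(G) = 3.

3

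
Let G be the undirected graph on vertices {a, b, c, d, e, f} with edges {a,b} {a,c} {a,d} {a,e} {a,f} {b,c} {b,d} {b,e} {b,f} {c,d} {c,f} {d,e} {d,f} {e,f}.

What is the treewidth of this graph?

A width-4 tree decomposition is:
Bags: B1 = {a, b, d, e, f}  B2 = {a, b, c, d, f}
Tree: B1–B2
The largest bag has 5 vertices, giving width 4; this decomposition certifies tw(G) ≤ 4. For the lower bound, the 5 vertices {a, b, d, e, f} are pairwise adjacent, and any tree decomposition puts a clique entirely inside one bag — forcing width ≥ 4. The upper and lower bounds meet at 4, so that is the treewidth.

4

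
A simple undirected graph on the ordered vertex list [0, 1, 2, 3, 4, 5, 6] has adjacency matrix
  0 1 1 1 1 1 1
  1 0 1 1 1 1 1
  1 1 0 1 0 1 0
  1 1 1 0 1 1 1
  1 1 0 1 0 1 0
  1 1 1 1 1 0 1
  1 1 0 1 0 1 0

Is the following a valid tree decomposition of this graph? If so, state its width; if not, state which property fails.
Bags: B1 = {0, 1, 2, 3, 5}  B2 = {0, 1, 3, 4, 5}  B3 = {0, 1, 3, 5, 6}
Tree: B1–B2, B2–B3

Checking the three conditions: (i) the bags cover all of {0, 1, 2, 3, 4, 5, 6}; (ii) for each edge, some bag contains both endpoints; (iii) the bags containing any fixed vertex form a subtree. All hold, so the decomposition is valid with width 5 − 1 = 4.

Yes; width 4.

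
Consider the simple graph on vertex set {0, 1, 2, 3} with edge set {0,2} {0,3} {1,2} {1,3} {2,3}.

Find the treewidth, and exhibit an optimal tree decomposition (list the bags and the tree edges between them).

Every bag has size at most 3, so the width is 3 − 1 = 2 and tw(G) ≤ 2. Conversely, {0, 2, 3} is a clique of size 3, and the vertices of any clique must share a bag in every tree decomposition; so some bag has ≥ 3 vertices and tw(G) ≥ 2. Therefore the treewidth is 2.

Treewidth 2.
One such decomposition:
Bags: B1 = {1, 2, 3}  B2 = {0, 2, 3}
Tree: B1–B2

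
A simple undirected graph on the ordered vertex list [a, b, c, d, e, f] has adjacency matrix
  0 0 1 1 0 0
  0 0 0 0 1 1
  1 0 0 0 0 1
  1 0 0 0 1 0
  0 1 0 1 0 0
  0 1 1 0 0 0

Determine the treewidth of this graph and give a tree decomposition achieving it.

Every bag has size at most 3, so the width is 3 − 1 = 2 and tw(G) ≤ 2. For the lower bound, G contains the cycle c–a–d–e–b–f–c, so G is not a forest; only forests have treewidth ≤ 1, hence tw(G) ≥ 2. The upper and lower bounds meet at 2, so that is the treewidth.

Treewidth 2.
One such decomposition:
Bags: B1 = {a, c, d}  B2 = {c, d, e}  B3 = {b, c, e}  B4 = {b, c, f}
Tree: B1–B2, B2–B3, B3–B4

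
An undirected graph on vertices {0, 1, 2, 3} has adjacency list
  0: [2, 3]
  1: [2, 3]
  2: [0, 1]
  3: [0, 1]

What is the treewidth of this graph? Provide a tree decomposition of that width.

Treewidth 2.
One optimal decomposition is:
Bags: B1 = {0, 1, 2}  B2 = {0, 1, 3}
Tree: B1–B2

Each bag holds 3 vertices, so the decomposition has width 2, which upper-bounds the treewidth. For the lower bound, G contains the cycle 0–2–1–3–0, so G is not a forest; only forests have treewidth ≤ 1, hence tw(G) ≥ 2. Hence tw(G) = 2 exactly.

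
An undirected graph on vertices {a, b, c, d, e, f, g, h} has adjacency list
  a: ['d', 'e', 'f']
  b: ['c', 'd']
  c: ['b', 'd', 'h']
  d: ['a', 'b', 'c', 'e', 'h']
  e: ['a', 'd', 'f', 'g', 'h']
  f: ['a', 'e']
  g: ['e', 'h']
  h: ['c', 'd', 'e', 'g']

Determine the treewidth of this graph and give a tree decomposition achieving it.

Each bag holds 3 vertices, so the decomposition has width 2, which upper-bounds the treewidth. On the other hand G contains the 3-clique {d, e, h}. A clique must lie in a single bag of any decomposition, so no decomposition can have width below 2. The upper and lower bounds meet at 2, so that is the treewidth.

Treewidth 2.
Bags: B1 = {d, e, h}  B2 = {e, g, h}  B3 = {a, d, e}  B4 = {c, d, h}  B5 = {a, e, f}  B6 = {b, c, d}
Tree: B1–B2, B1–B3, B1–B4, B3–B5, B4–B6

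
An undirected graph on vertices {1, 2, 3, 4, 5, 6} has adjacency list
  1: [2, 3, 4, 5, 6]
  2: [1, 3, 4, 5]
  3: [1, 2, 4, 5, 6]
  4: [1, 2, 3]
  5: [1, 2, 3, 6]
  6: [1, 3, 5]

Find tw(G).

3

A width-3 tree decomposition is:
Bags: B1 = {1, 3, 5, 6}  B2 = {1, 2, 3, 5}  B3 = {1, 2, 3, 4}
Tree: B1–B2, B2–B3
Every bag has size at most 4, so the width is 4 − 1 = 3 and tw(G) ≤ 3. Conversely, {1, 2, 3, 4} is a clique of size 4, and the vertices of any clique must share a bag in every tree decomposition; so some bag has ≥ 4 vertices and tw(G) ≥ 3. Therefore the treewidth is 3.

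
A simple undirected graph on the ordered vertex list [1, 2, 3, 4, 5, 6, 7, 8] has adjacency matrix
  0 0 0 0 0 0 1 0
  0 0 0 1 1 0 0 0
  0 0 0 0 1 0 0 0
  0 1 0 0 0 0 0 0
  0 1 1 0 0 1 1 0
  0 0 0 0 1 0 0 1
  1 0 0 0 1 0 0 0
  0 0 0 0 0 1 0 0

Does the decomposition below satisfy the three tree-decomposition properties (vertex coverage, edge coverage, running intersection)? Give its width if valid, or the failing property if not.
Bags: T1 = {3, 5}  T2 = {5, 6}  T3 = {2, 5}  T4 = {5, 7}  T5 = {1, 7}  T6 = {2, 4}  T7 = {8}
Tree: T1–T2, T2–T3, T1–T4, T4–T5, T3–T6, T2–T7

A tree decomposition must satisfy three properties: every vertex lies in some bag; for every edge, both endpoints lie together in some bag; and for every vertex, the bags containing it form a connected subtree. Here edge (6,8) lies in no bag, so the decomposition is invalid.

No — edge (6,8) lies in no bag.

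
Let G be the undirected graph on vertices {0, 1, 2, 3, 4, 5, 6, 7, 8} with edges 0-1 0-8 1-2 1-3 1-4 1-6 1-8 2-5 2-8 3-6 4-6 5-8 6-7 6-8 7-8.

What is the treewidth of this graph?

A width-2 tree decomposition is:
Bags: B1 = {1, 2, 8}  B2 = {1, 6, 8}  B3 = {1, 3, 6}  B4 = {1, 4, 6}  B5 = {0, 1, 8}  B6 = {6, 7, 8}  B7 = {2, 5, 8}
Tree: B1–B2, B2–B3, B3–B4, B2–B5, B2–B6, B1–B7
The largest bag has 3 vertices, giving width 2; this decomposition certifies tw(G) ≤ 2. On the other hand G contains the 3-clique {0, 1, 8}. A clique must lie in a single bag of any decomposition, so no decomposition can have width below 2. The upper and lower bounds meet at 2, so that is the treewidth.

2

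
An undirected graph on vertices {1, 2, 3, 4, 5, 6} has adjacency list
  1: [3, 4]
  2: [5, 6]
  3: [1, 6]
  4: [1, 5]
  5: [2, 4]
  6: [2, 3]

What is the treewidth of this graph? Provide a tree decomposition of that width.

Treewidth 2.
Bags: B1 = {2, 5, 6}  B2 = {3, 5, 6}  B3 = {1, 3, 5}  B4 = {1, 4, 5}
Tree: B1–B2, B2–B3, B3–B4

Each bag holds 3 vertices, so the decomposition has width 2, which upper-bounds the treewidth. Since 5–2–6–3–1–4–5 is a cycle in G, G is not acyclic. Forests are exactly the graphs of treewidth ≤ 1, so tw(G) ≥ 2. Therefore the treewidth is 2.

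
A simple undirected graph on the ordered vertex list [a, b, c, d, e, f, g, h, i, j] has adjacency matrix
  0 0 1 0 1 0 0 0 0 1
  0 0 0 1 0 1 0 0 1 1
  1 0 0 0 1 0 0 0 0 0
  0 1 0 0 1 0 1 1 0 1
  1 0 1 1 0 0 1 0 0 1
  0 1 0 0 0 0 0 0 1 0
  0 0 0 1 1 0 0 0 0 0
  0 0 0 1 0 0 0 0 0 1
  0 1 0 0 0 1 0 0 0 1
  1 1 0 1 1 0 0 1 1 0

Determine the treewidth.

2

A width-2 tree decomposition is:
Bags: B1 = {a, e, j}  B2 = {d, e, j}  B3 = {a, c, e}  B4 = {b, d, j}  B5 = {b, i, j}  B6 = {d, e, g}  B7 = {b, f, i}  B8 = {d, h, j}
Tree: B1–B2, B1–B3, B2–B4, B4–B5, B2–B6, B5–B7, B2–B8
Each bag holds 3 vertices, so the decomposition has width 2, which upper-bounds the treewidth. Conversely, {d, e, g} is a clique of size 3, and the vertices of any clique must share a bag in every tree decomposition; so some bag has ≥ 3 vertices and tw(G) ≥ 2. Combining the bounds, tw(G) = 2.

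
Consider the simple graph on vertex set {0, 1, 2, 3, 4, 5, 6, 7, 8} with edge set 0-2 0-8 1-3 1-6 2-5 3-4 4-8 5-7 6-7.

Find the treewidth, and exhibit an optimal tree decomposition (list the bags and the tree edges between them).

The largest bag has 3 vertices, giving width 2; this decomposition certifies tw(G) ≤ 2. The edges 1–6–7–5–2–0–8–4–3–1 form a cycle, so G is not a tree and its treewidth is at least 2. Combining the bounds, tw(G) = 2.

Treewidth 2.
One such decomposition:
Bags: B1 = {1, 6, 7}  B2 = {1, 5, 7}  B3 = {1, 2, 5}  B4 = {0, 1, 2}  B5 = {0, 1, 8}  B6 = {1, 4, 8}  B7 = {1, 3, 4}
Tree: B1–B2, B2–B3, B3–B4, B4–B5, B5–B6, B6–B7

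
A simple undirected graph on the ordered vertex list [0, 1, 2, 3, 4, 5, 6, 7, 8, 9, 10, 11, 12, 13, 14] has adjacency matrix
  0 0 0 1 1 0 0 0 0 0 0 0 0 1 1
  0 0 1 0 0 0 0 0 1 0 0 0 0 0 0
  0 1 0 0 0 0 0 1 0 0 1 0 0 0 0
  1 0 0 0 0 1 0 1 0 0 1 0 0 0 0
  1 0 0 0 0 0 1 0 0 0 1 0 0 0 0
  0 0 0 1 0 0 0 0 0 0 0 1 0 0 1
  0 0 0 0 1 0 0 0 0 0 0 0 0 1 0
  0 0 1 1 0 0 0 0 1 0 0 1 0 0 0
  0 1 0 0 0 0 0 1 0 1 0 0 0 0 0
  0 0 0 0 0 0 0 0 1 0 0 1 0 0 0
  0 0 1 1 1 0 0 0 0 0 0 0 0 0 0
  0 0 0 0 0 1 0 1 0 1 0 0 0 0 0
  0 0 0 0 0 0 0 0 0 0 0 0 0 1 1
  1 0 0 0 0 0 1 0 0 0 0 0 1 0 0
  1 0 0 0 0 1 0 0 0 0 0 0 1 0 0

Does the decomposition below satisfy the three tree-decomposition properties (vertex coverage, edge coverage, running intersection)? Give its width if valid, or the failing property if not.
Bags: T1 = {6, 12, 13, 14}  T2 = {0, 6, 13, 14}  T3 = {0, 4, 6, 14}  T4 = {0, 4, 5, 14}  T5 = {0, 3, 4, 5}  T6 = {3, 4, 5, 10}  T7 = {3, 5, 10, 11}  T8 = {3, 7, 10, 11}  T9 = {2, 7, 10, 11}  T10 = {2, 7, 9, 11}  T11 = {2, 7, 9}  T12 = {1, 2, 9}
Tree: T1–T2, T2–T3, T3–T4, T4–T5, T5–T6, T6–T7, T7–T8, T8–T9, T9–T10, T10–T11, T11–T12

No — vertex 8 appears in no bag.

A tree decomposition must satisfy three properties: every vertex lies in some bag; for every edge, both endpoints lie together in some bag; and for every vertex, the bags containing it form a connected subtree. Here vertex 8 appears in no bag, so the decomposition is invalid.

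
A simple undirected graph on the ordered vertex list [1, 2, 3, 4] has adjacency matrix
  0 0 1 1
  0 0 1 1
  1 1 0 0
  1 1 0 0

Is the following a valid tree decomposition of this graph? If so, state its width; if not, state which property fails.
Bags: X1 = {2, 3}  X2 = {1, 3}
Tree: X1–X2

No — vertex 4 appears in no bag.

A tree decomposition must satisfy three properties: every vertex lies in some bag; for every edge, both endpoints lie together in some bag; and for every vertex, the bags containing it form a connected subtree. Here vertex 4 appears in no bag, so the decomposition is invalid.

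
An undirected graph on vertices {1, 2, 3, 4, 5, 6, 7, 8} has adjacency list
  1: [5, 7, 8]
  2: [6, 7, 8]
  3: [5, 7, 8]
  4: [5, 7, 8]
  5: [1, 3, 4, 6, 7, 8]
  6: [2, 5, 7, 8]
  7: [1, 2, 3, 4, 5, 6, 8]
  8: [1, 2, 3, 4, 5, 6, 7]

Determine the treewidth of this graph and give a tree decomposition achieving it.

Treewidth 3.
One such decomposition:
Bags: B1 = {5, 6, 7, 8}  B2 = {1, 5, 7, 8}  B3 = {3, 5, 7, 8}  B4 = {4, 5, 7, 8}  B5 = {2, 6, 7, 8}
Tree: B1–B2, B1–B3, B1–B4, B1–B5

The largest bag has 4 vertices, giving width 3; this decomposition certifies tw(G) ≤ 3. Conversely, {2, 6, 7, 8} is a clique of size 4, and the vertices of any clique must share a bag in every tree decomposition; so some bag has ≥ 4 vertices and tw(G) ≥ 3. The upper and lower bounds meet at 3, so that is the treewidth.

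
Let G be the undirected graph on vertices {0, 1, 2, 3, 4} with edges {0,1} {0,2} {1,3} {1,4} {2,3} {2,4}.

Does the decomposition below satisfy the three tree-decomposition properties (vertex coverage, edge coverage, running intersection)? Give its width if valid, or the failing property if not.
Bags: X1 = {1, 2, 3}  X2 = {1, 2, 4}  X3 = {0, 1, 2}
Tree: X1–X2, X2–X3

Checking the three conditions: (i) the bags cover all of {0, 1, 2, 3, 4}; (ii) for each edge, some bag contains both endpoints; (iii) the bags containing any fixed vertex form a subtree. All hold, so the decomposition is valid with width 3 − 1 = 2.

Yes; width 2.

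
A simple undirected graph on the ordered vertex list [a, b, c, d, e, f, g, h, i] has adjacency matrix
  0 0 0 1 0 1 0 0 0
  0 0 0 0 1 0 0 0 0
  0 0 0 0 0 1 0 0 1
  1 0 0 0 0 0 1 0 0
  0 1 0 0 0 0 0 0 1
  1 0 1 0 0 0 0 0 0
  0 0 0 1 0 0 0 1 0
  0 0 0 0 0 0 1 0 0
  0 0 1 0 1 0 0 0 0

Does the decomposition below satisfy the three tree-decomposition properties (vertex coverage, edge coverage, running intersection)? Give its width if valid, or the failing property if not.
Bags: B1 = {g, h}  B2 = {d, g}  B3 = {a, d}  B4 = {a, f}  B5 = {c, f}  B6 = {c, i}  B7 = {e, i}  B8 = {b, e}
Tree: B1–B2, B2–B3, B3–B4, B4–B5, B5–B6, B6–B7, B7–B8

Checking the three conditions: (i) the bags cover all of {a, b, c, d, e, f, g, h, i}; (ii) for each edge, some bag contains both endpoints; (iii) the bags containing any fixed vertex form a subtree. All hold, so the decomposition is valid with width 2 − 1 = 1.

Yes; width 1.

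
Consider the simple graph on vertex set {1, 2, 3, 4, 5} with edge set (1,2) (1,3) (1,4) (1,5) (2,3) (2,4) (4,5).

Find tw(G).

A width-2 tree decomposition is:
Bags: B1 = {1, 4, 5}  B2 = {1, 2, 4}  B3 = {1, 2, 3}
Tree: B1–B2, B2–B3
Each bag holds 3 vertices, so the decomposition has width 2, which upper-bounds the treewidth. Conversely, {1, 2, 3} is a clique of size 3, and the vertices of any clique must share a bag in every tree decomposition; so some bag has ≥ 3 vertices and tw(G) ≥ 2. Combining the bounds, tw(G) = 2.

2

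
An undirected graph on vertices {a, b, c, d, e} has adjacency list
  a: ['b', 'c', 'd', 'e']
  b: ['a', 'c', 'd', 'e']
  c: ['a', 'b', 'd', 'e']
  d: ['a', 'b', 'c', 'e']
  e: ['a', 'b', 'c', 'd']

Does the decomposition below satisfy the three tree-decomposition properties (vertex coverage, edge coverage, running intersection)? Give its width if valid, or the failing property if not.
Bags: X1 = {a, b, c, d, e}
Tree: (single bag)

Yes; width 4.

Vertex coverage: the bags together contain {a, b, c, d, e}, the full vertex set. Edge coverage: each edge of G has both endpoints in at least one bag. Running intersection: for every vertex, the bags containing it form a connected subtree. All three properties hold, so this is a valid tree decomposition of width max|bag| − 1 = 4, and hence tw(G) ≤ 4.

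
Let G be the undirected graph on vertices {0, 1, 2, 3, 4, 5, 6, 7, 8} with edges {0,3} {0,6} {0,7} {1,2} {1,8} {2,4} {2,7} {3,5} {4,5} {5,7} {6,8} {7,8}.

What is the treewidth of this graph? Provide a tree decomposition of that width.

Treewidth 3.
Bags: B1 = {0, 3, 6, 8}  B2 = {0, 3, 7, 8}  B3 = {3, 5, 7, 8}  B4 = {1, 5, 7, 8}  B5 = {1, 2, 5, 7}  B6 = {1, 2, 4, 5}
Tree: B1–B2, B2–B3, B3–B4, B4–B5, B5–B6

Each bag holds 4 vertices, so the decomposition has width 3, which upper-bounds the treewidth. For the lower bound: the 4 vertex sets {0,3,6}, {8}, {7}, {1,2,4,5} are disjoint, each induces a connected subgraph, and every pair is joined by at least one edge of G. Contracting each set to a single vertex therefore yields K_{4} as a minor, and since treewidth is minor-monotone, tw(G) ≥ tw(K_{4}) = 3. Combining the bounds, tw(G) = 3.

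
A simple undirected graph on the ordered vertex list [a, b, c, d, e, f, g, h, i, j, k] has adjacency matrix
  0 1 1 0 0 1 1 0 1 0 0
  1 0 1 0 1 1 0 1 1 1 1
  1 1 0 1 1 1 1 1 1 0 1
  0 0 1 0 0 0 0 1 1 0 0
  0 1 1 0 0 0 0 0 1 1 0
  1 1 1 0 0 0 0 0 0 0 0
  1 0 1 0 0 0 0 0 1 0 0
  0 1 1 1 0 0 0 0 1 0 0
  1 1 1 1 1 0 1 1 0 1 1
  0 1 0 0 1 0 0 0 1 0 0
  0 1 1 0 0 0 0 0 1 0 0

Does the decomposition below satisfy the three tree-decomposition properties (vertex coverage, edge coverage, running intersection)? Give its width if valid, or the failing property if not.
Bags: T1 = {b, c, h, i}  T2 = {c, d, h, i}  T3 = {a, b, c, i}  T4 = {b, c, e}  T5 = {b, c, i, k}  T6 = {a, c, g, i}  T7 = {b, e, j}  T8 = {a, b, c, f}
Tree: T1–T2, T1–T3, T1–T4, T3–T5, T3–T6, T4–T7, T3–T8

A tree decomposition must satisfy three properties: every vertex lies in some bag; for every edge, both endpoints lie together in some bag; and for every vertex, the bags containing it form a connected subtree. Here edge (i,e) lies in no bag, so the decomposition is invalid.

No — edge (i,e) lies in no bag.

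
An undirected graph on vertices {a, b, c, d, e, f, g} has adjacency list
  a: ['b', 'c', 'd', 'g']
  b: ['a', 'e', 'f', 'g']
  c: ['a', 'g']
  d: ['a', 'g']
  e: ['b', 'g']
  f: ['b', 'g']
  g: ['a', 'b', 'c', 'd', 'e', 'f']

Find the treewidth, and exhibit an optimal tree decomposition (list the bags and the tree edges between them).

Treewidth 2.
Bags: B1 = {a, b, g}  B2 = {b, e, g}  B3 = {b, f, g}  B4 = {a, c, g}  B5 = {a, d, g}
Tree: B1–B2, B2–B3, B1–B4, B4–B5

Every bag has size at most 3, so the width is 3 − 1 = 2 and tw(G) ≤ 2. For the lower bound, the 3 vertices {a, d, g} are pairwise adjacent, and any tree decomposition puts a clique entirely inside one bag — forcing width ≥ 2. Combining the bounds, tw(G) = 2.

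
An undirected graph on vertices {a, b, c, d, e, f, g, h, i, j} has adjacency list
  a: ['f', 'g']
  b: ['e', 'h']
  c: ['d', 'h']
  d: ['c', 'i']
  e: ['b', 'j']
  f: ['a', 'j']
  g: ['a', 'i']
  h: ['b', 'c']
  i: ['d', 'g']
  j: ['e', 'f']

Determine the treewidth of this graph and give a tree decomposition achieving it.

Treewidth 2.
Bags: B1 = {b, e, h}  B2 = {c, e, h}  B3 = {c, d, e}  B4 = {d, e, i}  B5 = {e, g, i}  B6 = {a, e, g}  B7 = {a, e, f}  B8 = {e, f, j}
Tree: B1–B2, B2–B3, B3–B4, B4–B5, B5–B6, B6–B7, B7–B8

Every bag has size at most 3, so the width is 3 − 1 = 2 and tw(G) ≤ 2. The edges e–b–h–c–d–i–g–a–f–j–e form a cycle, so G is not a tree and its treewidth is at least 2. Hence tw(G) = 2 exactly.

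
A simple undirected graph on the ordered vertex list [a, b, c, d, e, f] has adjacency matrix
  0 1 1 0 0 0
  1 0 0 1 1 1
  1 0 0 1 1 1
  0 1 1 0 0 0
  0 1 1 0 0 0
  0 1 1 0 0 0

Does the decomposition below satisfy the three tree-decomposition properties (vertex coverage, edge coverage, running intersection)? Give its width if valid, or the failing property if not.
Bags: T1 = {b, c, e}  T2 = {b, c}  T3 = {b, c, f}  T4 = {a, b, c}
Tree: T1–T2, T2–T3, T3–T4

No — vertex d appears in no bag.

A tree decomposition must satisfy three properties: every vertex lies in some bag; for every edge, both endpoints lie together in some bag; and for every vertex, the bags containing it form a connected subtree. Here vertex d appears in no bag, so the decomposition is invalid.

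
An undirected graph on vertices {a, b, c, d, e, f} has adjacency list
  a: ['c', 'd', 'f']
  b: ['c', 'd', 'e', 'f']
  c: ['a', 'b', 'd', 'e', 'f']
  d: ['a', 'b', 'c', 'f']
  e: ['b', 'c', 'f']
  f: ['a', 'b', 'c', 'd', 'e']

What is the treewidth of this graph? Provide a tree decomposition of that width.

Treewidth 3.
Bags: B1 = {a, c, d, f}  B2 = {b, c, d, f}  B3 = {b, c, e, f}
Tree: B1–B2, B2–B3

The largest bag has 4 vertices, giving width 3; this decomposition certifies tw(G) ≤ 3. Conversely, {a, c, d, f} is a clique of size 4, and the vertices of any clique must share a bag in every tree decomposition; so some bag has ≥ 4 vertices and tw(G) ≥ 3. Therefore the treewidth is 3.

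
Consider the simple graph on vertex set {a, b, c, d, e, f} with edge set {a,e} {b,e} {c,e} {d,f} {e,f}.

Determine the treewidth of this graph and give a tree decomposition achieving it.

Each bag holds 2 vertices, so the decomposition has width 1, which upper-bounds the treewidth. Since G has at least one edge (e.g. e–f), it is not an edgeless graph, so tw(G) ≥ 1. Combining the bounds, tw(G) = 1.

Treewidth 1.
One such decomposition:
Bags: B1 = {e, f}  B2 = {c, e}  B3 = {a, e}  B4 = {d, f}  B5 = {b, e}
Tree: B1–B2, B1–B3, B1–B4, B2–B5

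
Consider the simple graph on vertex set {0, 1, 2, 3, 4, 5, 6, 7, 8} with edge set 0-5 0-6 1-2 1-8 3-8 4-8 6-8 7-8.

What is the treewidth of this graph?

A width-1 tree decomposition is:
Bags: B1 = {0, 5}  B2 = {0, 6}  B3 = {6, 8}  B4 = {4, 8}  B5 = {3, 8}  B6 = {7, 8}  B7 = {1, 8}  B8 = {1, 2}
Tree: B1–B2, B2–B3, B3–B4, B4–B5, B3–B6, B5–B7, B7–B8
Every bag has size at most 2, so the width is 2 − 1 = 1 and tw(G) ≤ 1. Any graph with an edge has treewidth ≥ 1, and G has the edge 5–0. Therefore the treewidth is 1.

1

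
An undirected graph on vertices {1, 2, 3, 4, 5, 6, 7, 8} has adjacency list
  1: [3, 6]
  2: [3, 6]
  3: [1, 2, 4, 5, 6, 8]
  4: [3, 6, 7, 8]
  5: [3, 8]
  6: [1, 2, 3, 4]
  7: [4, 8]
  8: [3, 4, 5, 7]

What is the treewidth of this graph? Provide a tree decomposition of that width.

Treewidth 2.
One such decomposition:
Bags: B1 = {3, 4, 6}  B2 = {1, 3, 6}  B3 = {3, 4, 8}  B4 = {4, 7, 8}  B5 = {3, 5, 8}  B6 = {2, 3, 6}
Tree: B1–B2, B1–B3, B3–B4, B3–B5, B2–B6

The largest bag has 3 vertices, giving width 2; this decomposition certifies tw(G) ≤ 2. On the other hand G contains the 3-clique {3, 4, 8}. A clique must lie in a single bag of any decomposition, so no decomposition can have width below 2. The upper and lower bounds meet at 2, so that is the treewidth.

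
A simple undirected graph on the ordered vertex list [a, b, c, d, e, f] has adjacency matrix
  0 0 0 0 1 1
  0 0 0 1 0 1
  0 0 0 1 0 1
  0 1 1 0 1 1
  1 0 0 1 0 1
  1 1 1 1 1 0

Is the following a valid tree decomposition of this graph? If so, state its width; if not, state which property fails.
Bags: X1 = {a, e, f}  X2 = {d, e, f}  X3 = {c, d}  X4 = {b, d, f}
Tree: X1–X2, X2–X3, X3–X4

A tree decomposition must satisfy three properties: every vertex lies in some bag; for every edge, both endpoints lie together in some bag; and for every vertex, the bags containing it form a connected subtree. Here edge (f,c) lies in no bag, so the decomposition is invalid.

No — edge (f,c) lies in no bag.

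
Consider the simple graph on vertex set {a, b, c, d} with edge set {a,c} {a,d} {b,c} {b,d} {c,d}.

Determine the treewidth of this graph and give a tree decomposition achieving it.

Treewidth 2.
One optimal decomposition is:
Bags: B1 = {b, c, d}  B2 = {a, c, d}
Tree: B1–B2

Every bag has size at most 3, so the width is 3 − 1 = 2 and tw(G) ≤ 2. For the lower bound, the 3 vertices {a, c, d} are pairwise adjacent, and any tree decomposition puts a clique entirely inside one bag — forcing width ≥ 2. Hence tw(G) = 2 exactly.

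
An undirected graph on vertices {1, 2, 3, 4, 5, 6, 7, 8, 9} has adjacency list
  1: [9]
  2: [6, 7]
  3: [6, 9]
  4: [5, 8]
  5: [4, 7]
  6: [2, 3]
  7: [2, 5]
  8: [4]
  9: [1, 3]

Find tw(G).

1

A width-1 tree decomposition is:
Bags: B1 = {4, 8}  B2 = {4, 5}  B3 = {5, 7}  B4 = {2, 7}  B5 = {2, 6}  B6 = {3, 6}  B7 = {3, 9}  B8 = {1, 9}
Tree: B1–B2, B2–B3, B3–B4, B4–B5, B5–B6, B6–B7, B7–B8
Each bag holds 2 vertices, so the decomposition has width 1, which upper-bounds the treewidth. Since G has at least one edge (e.g. 8–4), it is not an edgeless graph, so tw(G) ≥ 1. Combining the bounds, tw(G) = 1.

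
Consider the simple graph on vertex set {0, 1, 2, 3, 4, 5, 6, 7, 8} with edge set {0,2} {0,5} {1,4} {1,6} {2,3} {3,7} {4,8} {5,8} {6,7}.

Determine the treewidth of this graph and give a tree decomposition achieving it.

The largest bag has 3 vertices, giving width 2; this decomposition certifies tw(G) ≤ 2. The edges 1–4–8–5–0–2–3–7–6–1 form a cycle, so G is not a tree and its treewidth is at least 2. Combining the bounds, tw(G) = 2.

Treewidth 2.
One optimal decomposition is:
Bags: B1 = {1, 4, 8}  B2 = {1, 5, 8}  B3 = {0, 1, 5}  B4 = {0, 1, 2}  B5 = {1, 2, 3}  B6 = {1, 3, 7}  B7 = {1, 6, 7}
Tree: B1–B2, B2–B3, B3–B4, B4–B5, B5–B6, B6–B7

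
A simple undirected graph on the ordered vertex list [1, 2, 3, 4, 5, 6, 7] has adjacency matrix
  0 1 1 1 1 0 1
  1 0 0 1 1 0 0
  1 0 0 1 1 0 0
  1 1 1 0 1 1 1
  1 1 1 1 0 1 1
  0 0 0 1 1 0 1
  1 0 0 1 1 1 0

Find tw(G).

3

A width-3 tree decomposition is:
Bags: B1 = {1, 4, 5, 7}  B2 = {1, 3, 4, 5}  B3 = {4, 5, 6, 7}  B4 = {1, 2, 4, 5}
Tree: B1–B2, B1–B3, B2–B4
Each bag holds 4 vertices, so the decomposition has width 3, which upper-bounds the treewidth. For the lower bound, the 4 vertices {1, 2, 4, 5} are pairwise adjacent, and any tree decomposition puts a clique entirely inside one bag — forcing width ≥ 3. Combining the bounds, tw(G) = 3.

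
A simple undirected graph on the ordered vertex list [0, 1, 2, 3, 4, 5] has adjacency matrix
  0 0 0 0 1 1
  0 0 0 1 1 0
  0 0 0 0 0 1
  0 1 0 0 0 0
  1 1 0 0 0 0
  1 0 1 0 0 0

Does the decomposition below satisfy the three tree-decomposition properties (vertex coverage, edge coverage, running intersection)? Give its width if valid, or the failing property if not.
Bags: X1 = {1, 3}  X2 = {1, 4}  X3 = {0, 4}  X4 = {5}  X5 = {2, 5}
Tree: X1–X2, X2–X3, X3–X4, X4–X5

No — edge (0,5) lies in no bag.

A tree decomposition must satisfy three properties: every vertex lies in some bag; for every edge, both endpoints lie together in some bag; and for every vertex, the bags containing it form a connected subtree. Here edge (0,5) lies in no bag, so the decomposition is invalid.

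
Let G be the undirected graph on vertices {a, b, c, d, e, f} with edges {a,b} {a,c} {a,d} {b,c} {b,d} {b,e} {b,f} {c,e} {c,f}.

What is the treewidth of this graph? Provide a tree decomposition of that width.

The largest bag has 3 vertices, giving width 2; this decomposition certifies tw(G) ≤ 2. Conversely, {a, b, d} is a clique of size 3, and the vertices of any clique must share a bag in every tree decomposition; so some bag has ≥ 3 vertices and tw(G) ≥ 2. Hence tw(G) = 2 exactly.

Treewidth 2.
One such decomposition:
Bags: B1 = {b, c, f}  B2 = {b, c, e}  B3 = {a, b, c}  B4 = {a, b, d}
Tree: B1–B2, B2–B3, B3–B4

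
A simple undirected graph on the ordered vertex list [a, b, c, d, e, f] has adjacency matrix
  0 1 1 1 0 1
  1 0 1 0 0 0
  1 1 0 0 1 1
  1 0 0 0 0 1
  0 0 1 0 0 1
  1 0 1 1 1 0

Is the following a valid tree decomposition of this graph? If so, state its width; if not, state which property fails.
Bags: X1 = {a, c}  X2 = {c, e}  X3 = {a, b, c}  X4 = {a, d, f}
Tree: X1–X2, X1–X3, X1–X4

No — edge (f,c) lies in no bag.

A tree decomposition must satisfy three properties: every vertex lies in some bag; for every edge, both endpoints lie together in some bag; and for every vertex, the bags containing it form a connected subtree. Here edge (f,c) lies in no bag, so the decomposition is invalid.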